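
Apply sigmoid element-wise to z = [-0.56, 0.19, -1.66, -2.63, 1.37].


σ(-0.56) = 1/(1+e^0.56) = 0.3635
σ(0.19) = 1/(1+e^-0.19) = 0.5474
σ(-1.66) = 1/(1+e^1.66) = 0.1598
σ(-2.63) = 1/(1+e^2.63) = 0.0672
σ(1.37) = 1/(1+e^-1.37) = 0.7974
result = [0.3635, 0.5474, 0.1598, 0.0672, 0.7974]

[0.3635, 0.5474, 0.1598, 0.0672, 0.7974]


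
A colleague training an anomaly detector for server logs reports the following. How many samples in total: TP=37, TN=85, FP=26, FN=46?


Total = TP + TN + FP + FN
= 37 + 85 + 26 + 46
= 194
(Predicted positive: 63, predicted negative: 131)

194


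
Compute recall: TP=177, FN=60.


Recall = TP/(TP+FN)
= 177/(177+60)
= 177/237 = 74.68%

74.68%


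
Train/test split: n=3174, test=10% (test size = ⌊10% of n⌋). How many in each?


Test = ⌊3174·10/100⌋ = 317
Train = 3174 - 317 = 2857

Train: 2857, Test: 317


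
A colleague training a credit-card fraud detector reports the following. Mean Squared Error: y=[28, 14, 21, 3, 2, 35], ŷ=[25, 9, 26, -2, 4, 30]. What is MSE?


Squared errors: (28-25)²=9, (14-9)²=25, (21-26)²=25, (3+ 2)²=25, (2-4)²=4, (35-30)²=25
Sum = 113
MSE = 113/6 = 113/6

113/6


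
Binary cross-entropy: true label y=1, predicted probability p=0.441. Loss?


BCE = -[y·ln(p) + (1-y)·ln(1-p)]
= -1·ln(0.441) - 0
= -ln(0.441) = 0.8187

0.8187


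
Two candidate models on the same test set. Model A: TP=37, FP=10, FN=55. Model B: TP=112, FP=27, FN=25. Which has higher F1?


Model A: P=37/47=0.7872, R=37/92=0.4022, F1=2PR/(P+R)=2TP/(2TP+FP+FN)=74/139=0.5324
Model B: P=112/139=0.8058, R=112/137=0.8175, F1=2PR/(P+R)=2TP/(2TP+FP+FN)=224/276=0.8116
0.5324 < 0.8116 → Model B

Model B


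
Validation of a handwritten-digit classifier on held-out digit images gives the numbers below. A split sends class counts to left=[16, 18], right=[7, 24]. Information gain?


Parent = [23, 42], H_parent = 0.9375
H_left = 0.9975 (n=34), H_right = 0.7706 (n=31)
H_children = (34/65)·0.9975 + (31/65)·0.7706 = 0.8893
IG = 0.9375 - 0.8893 = 0.0482

0.0482


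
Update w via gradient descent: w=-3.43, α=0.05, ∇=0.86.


w_new = w - α·∇
= -3.43 - 0.05·0.86
= -3.43 - 0.043
= -3.473

-3.473


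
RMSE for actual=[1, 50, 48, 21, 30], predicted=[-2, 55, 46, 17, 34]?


MSE = 70/5 = 14
RMSE = √(70/5) = 3.7417

3.7417


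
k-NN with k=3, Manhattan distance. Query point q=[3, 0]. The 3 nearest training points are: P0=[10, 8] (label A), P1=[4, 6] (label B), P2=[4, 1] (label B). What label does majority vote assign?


d(q,P0) = 15  (label A)
d(q,P1) = 7  (label B)
d(q,P2) = 2  (label B)
Votes: A=1, B=2
Majority → B

B


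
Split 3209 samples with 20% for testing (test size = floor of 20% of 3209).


Test = ⌊3209·20/100⌋ = 641
Train = 3209 - 641 = 2568

Train: 2568, Test: 641


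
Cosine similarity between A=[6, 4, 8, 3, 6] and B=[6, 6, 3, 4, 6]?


A·B = 6·6 + 4·6 + 8·3 + 3·4 + 6·6 = 132
‖A‖ = √161 = 12.6886, ‖B‖ = √133 = 11.5326
cos = 132/(√161·√133) = 132/√21413 = 0.9021

0.9021


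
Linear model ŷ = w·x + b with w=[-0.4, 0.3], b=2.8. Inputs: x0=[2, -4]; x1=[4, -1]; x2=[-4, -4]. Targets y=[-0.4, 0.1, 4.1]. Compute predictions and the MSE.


ŷ0 = (-0.4)·(2) + (0.3)·(-4) + 2.8 = 0.8
ŷ1 = (-0.4)·(4) + (0.3)·(-1) + 2.8 = 0.9
ŷ2 = (-0.4)·(-4) + (0.3)·(-4) + 2.8 = 3.2
errors² = [1.44, 0.64, 0.81]
MSE = 2.8900/3 = 0.9633

0.9633


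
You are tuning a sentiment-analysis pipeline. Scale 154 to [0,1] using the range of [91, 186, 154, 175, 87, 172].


min=87, max=186
(154-87)/(186-87) = 67/99 = 0.6768

0.6768


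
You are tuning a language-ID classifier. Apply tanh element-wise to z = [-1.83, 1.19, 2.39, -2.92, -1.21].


tanh(-1.83) = -0.9498
tanh(1.19) = 0.8306
tanh(2.39) = 0.9833
tanh(-2.92) = -0.9942
tanh(-1.21) = -0.8367
result = [-0.9498, 0.8306, 0.9833, -0.9942, -0.8367]

[-0.9498, 0.8306, 0.9833, -0.9942, -0.8367]


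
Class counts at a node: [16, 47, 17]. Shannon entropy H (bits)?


Probabilities: [16/80, 47/80, 17/80] ≈ [0.2, 0.5875, 0.2125]
H = -((16/80)·log₂(16/80) + (47/80)·log₂(47/80) + (17/80)·log₂(17/80))
  = 1.39 bits

1.39 bits


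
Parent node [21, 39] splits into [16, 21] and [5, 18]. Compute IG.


Parent = [21, 39], H_parent = 0.9341
H_left = 0.9868 (n=37), H_right = 0.7554 (n=23)
H_children = (37/60)·0.9868 + (23/60)·0.7554 = 0.8981
IG = 0.9341 - 0.8981 = 0.036

0.036


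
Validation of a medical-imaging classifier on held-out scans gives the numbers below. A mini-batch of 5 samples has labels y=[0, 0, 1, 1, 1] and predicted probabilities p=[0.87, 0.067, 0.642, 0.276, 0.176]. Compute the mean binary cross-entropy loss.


L[0] = -ln(1-0.87) = -ln(0.13) = 2.0402
L[1] = -ln(1-0.067) = -ln(0.933) = 0.0694
L[2] = -ln(0.642) = 0.4432
L[3] = -ln(0.276) = 1.2874
L[4] = -ln(0.176) = 1.7373
mean = (2.0402 + 0.0694 + 0.4432 + 1.2874 + 1.7373)/5 = 1.1155

1.1155


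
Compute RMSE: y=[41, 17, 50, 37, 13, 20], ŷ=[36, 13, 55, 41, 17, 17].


MSE = 107/6 = 17.8333
RMSE = √(107/6) = 4.223

4.223


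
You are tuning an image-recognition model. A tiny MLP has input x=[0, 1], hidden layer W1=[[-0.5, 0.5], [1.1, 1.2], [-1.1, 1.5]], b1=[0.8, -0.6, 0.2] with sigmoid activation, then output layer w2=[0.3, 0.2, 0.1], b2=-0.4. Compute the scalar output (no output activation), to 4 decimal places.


z1[0] = (-0.5)·(0) + (0.5)·(1) + 0.8 = 1.3
z1[1] = (1.1)·(0) + (1.2)·(1) - 0.6 = 0.6
z1[2] = (-1.1)·(0) + (1.5)·(1) + 0.2 = 1.7
h = sigmoid(z1) = [0.7858, 0.6457, 0.8455]
output = (0.3)·(0.7858) + (0.2)·(0.6457) + (0.1)·(0.8455) - 0.4 = 0.0494

0.0494


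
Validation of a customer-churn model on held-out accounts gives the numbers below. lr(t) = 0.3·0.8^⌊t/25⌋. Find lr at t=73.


n_drops = ⌊73/25⌋ = 2
lr = 0.3·0.8^2 = 0.3·0.64 = 0.192

0.192


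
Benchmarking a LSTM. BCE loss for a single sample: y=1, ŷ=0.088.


BCE = -[y·ln(p) + (1-y)·ln(1-p)]
= -1·ln(0.088) - 0
= -ln(0.088) = 2.4304

2.4304


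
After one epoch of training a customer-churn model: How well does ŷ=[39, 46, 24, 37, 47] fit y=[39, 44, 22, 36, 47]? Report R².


ȳ = 37.6
SS_res = Σ(y-ŷ)² = 9
SS_tot = Σ(y-ȳ)² = 377.2
R² = 1 - SS_res/SS_tot = 1 - 0.0239 = 0.9761

0.9761


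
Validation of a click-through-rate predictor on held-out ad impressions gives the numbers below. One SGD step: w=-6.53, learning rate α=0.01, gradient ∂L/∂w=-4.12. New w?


w_new = w - α·∇
= -6.53 - 0.01·-4.12
= -6.53 + 0.0412
= -6.4888

-6.4888


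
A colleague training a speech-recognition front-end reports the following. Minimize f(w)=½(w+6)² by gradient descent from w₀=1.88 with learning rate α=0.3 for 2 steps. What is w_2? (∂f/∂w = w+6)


step 1: grad = 1.88+6 = 7.88; w = 1.88 - 0.3·(7.88) = -0.484
step 2: grad = -0.484+6 = 5.516; w = -0.484 - 0.3·(5.516) = -2.1388

-2.1388


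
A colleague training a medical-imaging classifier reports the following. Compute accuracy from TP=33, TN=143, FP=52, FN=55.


Accuracy = (TP+TN)/(TP+TN+FP+FN)
= (33+143)/(283)
= 176/283 = 62.19%

62.19%


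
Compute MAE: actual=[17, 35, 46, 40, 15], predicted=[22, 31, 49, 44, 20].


Absolute errors: |17-22|=5, |35-31|=4, |46-49|=3, |40-44|=4, |15-20|=5
Sum = 21
MAE = 21/5 = 21/5

21/5


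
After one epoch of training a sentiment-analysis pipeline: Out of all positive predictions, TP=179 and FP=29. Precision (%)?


Precision = TP/(TP+FP)
= 179/(179+29)
= 179/208 = 86.06%

86.06%


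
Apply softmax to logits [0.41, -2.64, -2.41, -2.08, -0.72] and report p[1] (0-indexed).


Exponentials: e^0.41=1.5068, e^-2.64=0.0714, e^-2.41=0.0898, e^-2.08=0.1249, e^-0.72=0.4868
Sum = 2.2797
Softmax = [0.661, 0.0313, 0.0394, 0.0548, 0.2135]
p[1] = 0.0714/2.2797 = 0.0313

0.0313


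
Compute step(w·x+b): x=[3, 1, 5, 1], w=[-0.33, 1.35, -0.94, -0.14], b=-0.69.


z = (3)·(-0.33) + (1)·(1.35) + (5)·(-0.94) + (1)·(-0.14) - 0.69
  = -5.17
step(z) = 0 (z<0)

0


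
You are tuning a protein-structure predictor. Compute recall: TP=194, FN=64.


Recall = TP/(TP+FN)
= 194/(194+64)
= 194/258 = 75.19%

75.19%


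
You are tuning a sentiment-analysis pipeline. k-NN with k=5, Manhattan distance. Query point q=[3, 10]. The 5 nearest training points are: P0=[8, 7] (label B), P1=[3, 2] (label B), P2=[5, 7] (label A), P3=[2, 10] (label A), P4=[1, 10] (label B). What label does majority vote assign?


d(q,P0) = 8  (label B)
d(q,P1) = 8  (label B)
d(q,P2) = 5  (label A)
d(q,P3) = 1  (label A)
d(q,P4) = 2  (label B)
Votes: A=2, B=3
Majority → B

B


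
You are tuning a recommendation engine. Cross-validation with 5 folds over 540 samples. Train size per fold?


Fold size = 540/5 = 108
Training per fold = 540 - 108 = 432

432


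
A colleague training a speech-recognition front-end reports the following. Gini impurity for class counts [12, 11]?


Probabilities: [12/23, 11/23] ≈ [0.5217, 0.4783]
Σpᵢ² = (144 + 121)/23² = 265/529
Gini = 1 - Σpᵢ² = 1 - 265/529 = 0.4991

0.4991


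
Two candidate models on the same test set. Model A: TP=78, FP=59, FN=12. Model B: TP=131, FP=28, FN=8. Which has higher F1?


Model A: P=78/137=0.5693, R=78/90=0.8667, F1=2PR/(P+R)=2TP/(2TP+FP+FN)=156/227=0.6872
Model B: P=131/159=0.8239, R=131/139=0.9424, F1=2PR/(P+R)=2TP/(2TP+FP+FN)=262/298=0.8792
0.6872 < 0.8792 → Model B

Model B


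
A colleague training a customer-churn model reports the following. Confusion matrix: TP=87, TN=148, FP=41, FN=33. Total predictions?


Total = TP + TN + FP + FN
= 87 + 148 + 41 + 33
= 309
(Predicted positive: 128, predicted negative: 181)

309


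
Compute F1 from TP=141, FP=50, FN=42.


Precision = 141/191 = 0.7382
Recall = 141/183 = 0.7705
F1 = 2·P·R/(P+R) = 2·TP/(2·TP+FP+FN) = 282/(282+50+42) = 282/374 = 0.754

0.754


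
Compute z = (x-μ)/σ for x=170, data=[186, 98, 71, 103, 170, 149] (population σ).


μ = 129.5, σ = 41.492
z = (170 - 129.5)/41.492 = 0.9761

0.9761


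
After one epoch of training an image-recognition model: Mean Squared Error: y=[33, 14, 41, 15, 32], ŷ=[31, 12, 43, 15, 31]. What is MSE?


Squared errors: (33-31)²=4, (14-12)²=4, (41-43)²=4, (15-15)²=0, (32-31)²=1
Sum = 13
MSE = 13/5 = 13/5

13/5


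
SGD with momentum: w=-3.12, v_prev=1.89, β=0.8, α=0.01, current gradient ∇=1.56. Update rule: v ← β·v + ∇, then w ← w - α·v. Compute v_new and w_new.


v_new = 0.8·1.89 + 1.56 = 1.512 + 1.56 = 3.072
w_new = -3.12 - 0.01·3.072 = -3.12 - 0.03072 = -3.15072

v_new=3.072, w_new=-3.15072


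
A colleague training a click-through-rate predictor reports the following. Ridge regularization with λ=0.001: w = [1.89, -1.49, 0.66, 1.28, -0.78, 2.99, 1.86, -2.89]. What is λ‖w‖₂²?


‖w‖₂² = (1.89)² + (-1.49)² + (0.66)² + (1.28)² + (-0.78)² + (2.99)² + (1.86)² + (-2.89)²
     = 3.5721 + 2.2201 + 0.4356 + 1.6384 + 0.6084 + 8.9401 + 3.4596 + 8.3521
     = 29.2264
λ·‖w‖₂² = 0.001·29.2264 = 0.029226

0.029226


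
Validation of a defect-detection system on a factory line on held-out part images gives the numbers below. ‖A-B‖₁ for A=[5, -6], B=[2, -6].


d = |5-2| + |-6+ 6|
  = 3 + 0
  = 3

3


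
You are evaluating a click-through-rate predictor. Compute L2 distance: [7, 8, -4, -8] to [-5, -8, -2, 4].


d = √((7+ 5)² + (8+ 8)² + (-4+ 2)² + (-8-4)²)
  = √(144 + 256 + 4 + 144)
  = √548 = 23.4094

23.4094


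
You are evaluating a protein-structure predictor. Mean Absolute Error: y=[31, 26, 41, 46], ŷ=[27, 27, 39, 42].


Absolute errors: |31-27|=4, |26-27|=1, |41-39|=2, |46-42|=4
Sum = 11
MAE = 11/4 = 11/4

11/4


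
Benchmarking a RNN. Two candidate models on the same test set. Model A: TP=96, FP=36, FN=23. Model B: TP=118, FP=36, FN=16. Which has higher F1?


Model A: P=96/132=0.7273, R=96/119=0.8067, F1=2PR/(P+R)=2TP/(2TP+FP+FN)=192/251=0.7649
Model B: P=118/154=0.7662, R=118/134=0.8806, F1=2PR/(P+R)=2TP/(2TP+FP+FN)=236/288=0.8194
0.7649 < 0.8194 → Model B

Model B


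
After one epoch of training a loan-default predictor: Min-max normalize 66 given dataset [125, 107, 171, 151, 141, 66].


min=66, max=171
(66-66)/(171-66) = 0/105 = 0.0

0.0


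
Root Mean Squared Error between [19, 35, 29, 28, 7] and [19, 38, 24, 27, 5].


MSE = 39/5 = 7.8
RMSE = √(39/5) = 2.7928

2.7928


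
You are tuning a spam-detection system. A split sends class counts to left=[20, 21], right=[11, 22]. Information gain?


Parent = [31, 43], H_parent = 0.9809
H_left = 0.9996 (n=41), H_right = 0.9183 (n=33)
H_children = (41/74)·0.9996 + (33/74)·0.9183 = 0.9633
IG = 0.9809 - 0.9633 = 0.0176

0.0176


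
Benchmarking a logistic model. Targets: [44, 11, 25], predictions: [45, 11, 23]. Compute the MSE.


Squared errors: (44-45)²=1, (11-11)²=0, (25-23)²=4
Sum = 5
MSE = 5/3 = 5/3

5/3


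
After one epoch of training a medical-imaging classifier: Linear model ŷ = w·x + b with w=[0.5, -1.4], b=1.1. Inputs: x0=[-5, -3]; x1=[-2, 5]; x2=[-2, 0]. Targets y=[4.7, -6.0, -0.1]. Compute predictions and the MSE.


ŷ0 = (0.5)·(-5) + (-1.4)·(-3) + 1.1 = 2.8
ŷ1 = (0.5)·(-2) + (-1.4)·(5) + 1.1 = -6.9
ŷ2 = (0.5)·(-2) + (-1.4)·(0) + 1.1 = 0.1
errors² = [3.61, 0.81, 0.04]
MSE = 4.4600/3 = 1.4867

1.4867


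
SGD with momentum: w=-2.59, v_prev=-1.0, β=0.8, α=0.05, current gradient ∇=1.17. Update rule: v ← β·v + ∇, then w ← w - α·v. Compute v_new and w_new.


v_new = 0.8·-1.0 + 1.17 = -0.8 + 1.17 = 0.37
w_new = -2.59 - 0.05·0.37 = -2.59 - 0.0185 = -2.6085

v_new=0.37, w_new=-2.6085


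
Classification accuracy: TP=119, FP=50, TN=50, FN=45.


Accuracy = (TP+TN)/(TP+TN+FP+FN)
= (119+50)/(264)
= 169/264 = 64.02%

64.02%


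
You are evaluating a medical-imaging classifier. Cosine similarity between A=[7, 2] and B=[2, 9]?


A·B = 7·2 + 2·9 = 32
‖A‖ = √53 = 7.2801, ‖B‖ = √85 = 9.2195
cos = 32/(√53·√85) = 32/√4505 = 0.4768

0.4768


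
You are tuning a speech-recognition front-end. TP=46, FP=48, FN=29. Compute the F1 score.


Precision = 46/94 = 0.4894
Recall = 46/75 = 0.6133
F1 = 2·P·R/(P+R) = 2·TP/(2·TP+FP+FN) = 92/(92+48+29) = 92/169 = 0.5444

0.5444


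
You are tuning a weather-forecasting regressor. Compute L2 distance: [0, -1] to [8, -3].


d = √((0-8)² + (-1+ 3)²)
  = √(64 + 4)
  = √68 = 8.2462

8.2462


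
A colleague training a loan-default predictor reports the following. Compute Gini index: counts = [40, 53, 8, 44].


Probabilities: [40/145, 53/145, 8/145, 44/145] ≈ [0.2759, 0.3655, 0.0552, 0.3034]
Σpᵢ² = (1600 + 2809 + 64 + 1936)/145² = 6409/21025
Gini = 1 - Σpᵢ² = 1 - 6409/21025 = 0.6952

0.6952


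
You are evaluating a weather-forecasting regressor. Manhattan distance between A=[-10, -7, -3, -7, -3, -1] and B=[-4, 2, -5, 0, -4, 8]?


d = |-10+ 4| + |-7-2| + |-3+ 5| + |-7-0| + |-3+ 4| + |-1-8|
  = 6 + 9 + 2 + 7 + 1 + 9
  = 34

34


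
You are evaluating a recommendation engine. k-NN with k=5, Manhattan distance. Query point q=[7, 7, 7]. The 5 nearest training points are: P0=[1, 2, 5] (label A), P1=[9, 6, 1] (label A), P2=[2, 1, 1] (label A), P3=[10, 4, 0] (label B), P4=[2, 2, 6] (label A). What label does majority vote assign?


d(q,P0) = 13  (label A)
d(q,P1) = 9  (label A)
d(q,P2) = 17  (label A)
d(q,P3) = 13  (label B)
d(q,P4) = 11  (label A)
Votes: A=4, B=1
Majority → A

A


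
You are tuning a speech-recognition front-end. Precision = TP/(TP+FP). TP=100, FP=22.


Precision = TP/(TP+FP)
= 100/(100+22)
= 100/122 = 81.97%

81.97%


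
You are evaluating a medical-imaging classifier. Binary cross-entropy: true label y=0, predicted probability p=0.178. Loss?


BCE = -[y·ln(p) + (1-y)·ln(1-p)]
= -0 - 1·ln(1-0.178)
= -ln(0.822) = 0.196

0.196


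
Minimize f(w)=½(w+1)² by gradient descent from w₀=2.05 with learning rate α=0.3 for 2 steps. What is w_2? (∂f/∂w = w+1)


step 1: grad = 2.05+1 = 3.05; w = 2.05 - 0.3·(3.05) = 1.135
step 2: grad = 1.135+1 = 2.135; w = 1.135 - 0.3·(2.135) = 0.4945

0.4945


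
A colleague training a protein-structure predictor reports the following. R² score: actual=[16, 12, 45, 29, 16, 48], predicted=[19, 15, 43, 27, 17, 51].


ȳ = 27.6667
SS_res = Σ(y-ŷ)² = 36
SS_tot = Σ(y-ȳ)² = 1233.33
R² = 1 - SS_res/SS_tot = 1 - 0.0292 = 0.9708

0.9708


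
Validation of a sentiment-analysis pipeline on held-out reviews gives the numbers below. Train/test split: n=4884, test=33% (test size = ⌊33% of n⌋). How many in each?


Test = ⌊4884·33/100⌋ = 1611
Train = 4884 - 1611 = 3273

Train: 3273, Test: 1611


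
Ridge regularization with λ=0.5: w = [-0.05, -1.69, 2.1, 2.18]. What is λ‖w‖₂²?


‖w‖₂² = (-0.05)² + (-1.69)² + (2.1)² + (2.18)²
     = 0.0025 + 2.8561 + 4.41 + 4.7524
     = 12.021
λ·‖w‖₂² = 0.5·12.021 = 6.0105

6.0105


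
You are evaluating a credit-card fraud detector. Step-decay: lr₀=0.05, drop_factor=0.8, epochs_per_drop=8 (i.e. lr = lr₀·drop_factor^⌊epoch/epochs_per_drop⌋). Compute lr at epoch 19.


n_drops = ⌊19/8⌋ = 2
lr = 0.05·0.8^2 = 0.05·0.64 = 0.032

0.032


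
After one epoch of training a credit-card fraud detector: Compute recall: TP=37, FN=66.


Recall = TP/(TP+FN)
= 37/(37+66)
= 37/103 = 35.92%

35.92%


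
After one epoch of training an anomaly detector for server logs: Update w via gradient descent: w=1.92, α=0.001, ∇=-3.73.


w_new = w - α·∇
= 1.92 - 0.001·-3.73
= 1.92 + 0.00373
= 1.92373

1.92373


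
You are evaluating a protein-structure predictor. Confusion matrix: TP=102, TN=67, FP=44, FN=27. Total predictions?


Total = TP + TN + FP + FN
= 102 + 67 + 44 + 27
= 240
(Predicted positive: 146, predicted negative: 94)

240


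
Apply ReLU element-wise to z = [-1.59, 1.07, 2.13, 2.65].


ReLU(-1.59) = max(0, -1.59) = 0.0
ReLU(1.07) = max(0, 1.07) = 1.07
ReLU(2.13) = max(0, 2.13) = 2.13
ReLU(2.65) = max(0, 2.65) = 2.65
result = [0.0, 1.07, 2.13, 2.65]

[0.0, 1.07, 2.13, 2.65]


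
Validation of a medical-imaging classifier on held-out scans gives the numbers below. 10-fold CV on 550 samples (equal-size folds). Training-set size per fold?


Fold size = 550/10 = 55
Training per fold = 550 - 55 = 495

495


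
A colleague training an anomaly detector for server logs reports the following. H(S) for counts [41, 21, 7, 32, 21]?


Probabilities: [41/122, 21/122, 7/122, 32/122, 21/122] ≈ [0.3361, 0.1721, 0.0574, 0.2623, 0.1721]
H = -((41/122)·log₂(41/122) + (21/122)·log₂(21/122) + (7/122)·log₂(7/122) + (32/122)·log₂(32/122) + (21/122)·log₂(21/122))
  = 2.1456 bits

2.1456 bits


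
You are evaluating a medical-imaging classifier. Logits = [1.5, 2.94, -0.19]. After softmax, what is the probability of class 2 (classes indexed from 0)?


Exponentials: e^1.5=4.4817, e^2.94=18.9158, e^-0.19=0.827
Sum = 24.2245
Softmax = [0.185, 0.7809, 0.0341]
p[2] = 0.827/24.2245 = 0.0341

0.0341


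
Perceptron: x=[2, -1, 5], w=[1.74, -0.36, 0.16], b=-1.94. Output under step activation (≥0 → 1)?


z = (2)·(1.74) + (-1)·(-0.36) + (5)·(0.16) - 1.94
  = 2.7
step(z) = 1 (z≥0)

1


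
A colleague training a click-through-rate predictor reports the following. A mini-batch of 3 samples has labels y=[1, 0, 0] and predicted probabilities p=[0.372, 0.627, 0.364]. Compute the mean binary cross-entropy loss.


L[0] = -ln(0.372) = 0.9889
L[1] = -ln(1-0.627) = -ln(0.373) = 0.9862
L[2] = -ln(1-0.364) = -ln(0.636) = 0.4526
mean = (0.9889 + 0.9862 + 0.4526)/3 = 0.8092

0.8092


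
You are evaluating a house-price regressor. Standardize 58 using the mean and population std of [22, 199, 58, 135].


μ = 103.5, σ = 68.6021
z = (58 - 103.5)/68.6021 = -0.6632

-0.6632


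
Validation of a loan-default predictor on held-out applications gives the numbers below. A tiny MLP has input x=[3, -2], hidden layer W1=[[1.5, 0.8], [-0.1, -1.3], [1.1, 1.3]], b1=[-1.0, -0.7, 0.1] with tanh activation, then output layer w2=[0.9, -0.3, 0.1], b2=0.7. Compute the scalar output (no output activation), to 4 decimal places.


z1[0] = (1.5)·(3) + (0.8)·(-2) - 1.0 = 1.9
z1[1] = (-0.1)·(3) + (-1.3)·(-2) - 0.7 = 1.6
z1[2] = (1.1)·(3) + (1.3)·(-2) + 0.1 = 0.8
h = tanh(z1) = [0.9562, 0.9217, 0.664]
output = (0.9)·(0.9562) + (-0.3)·(0.9217) + (0.1)·(0.664) + 0.7 = 1.3505

1.3505


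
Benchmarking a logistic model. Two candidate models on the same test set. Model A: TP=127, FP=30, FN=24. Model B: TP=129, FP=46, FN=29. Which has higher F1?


Model A: P=127/157=0.8089, R=127/151=0.8411, F1=2PR/(P+R)=2TP/(2TP+FP+FN)=254/308=0.8247
Model B: P=129/175=0.7371, R=129/158=0.8165, F1=2PR/(P+R)=2TP/(2TP+FP+FN)=258/333=0.7748
0.8247 > 0.7748 → Model A

Model A


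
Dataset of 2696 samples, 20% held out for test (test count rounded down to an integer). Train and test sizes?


Test = ⌊2696·20/100⌋ = 539
Train = 2696 - 539 = 2157

Train: 2157, Test: 539


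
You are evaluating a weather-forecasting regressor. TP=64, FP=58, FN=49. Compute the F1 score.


Precision = 64/122 = 0.5246
Recall = 64/113 = 0.5664
F1 = 2·P·R/(P+R) = 2·TP/(2·TP+FP+FN) = 128/(128+58+49) = 128/235 = 0.5447

0.5447


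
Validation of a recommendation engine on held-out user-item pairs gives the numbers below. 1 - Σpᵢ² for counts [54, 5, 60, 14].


Probabilities: [54/133, 5/133, 60/133, 14/133] ≈ [0.406, 0.0376, 0.4511, 0.1053]
Σpᵢ² = (2916 + 25 + 3600 + 196)/133² = 6737/17689
Gini = 1 - Σpᵢ² = 1 - 6737/17689 = 0.6191

0.6191


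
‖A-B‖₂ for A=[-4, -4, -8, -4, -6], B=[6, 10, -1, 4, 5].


d = √((-4-6)² + (-4-10)² + (-8+ 1)² + (-4-4)² + (-6-5)²)
  = √(100 + 196 + 49 + 64 + 121)
  = √530 = 23.0217

23.0217


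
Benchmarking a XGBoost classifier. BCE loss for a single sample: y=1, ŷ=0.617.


BCE = -[y·ln(p) + (1-y)·ln(1-p)]
= -1·ln(0.617) - 0
= -ln(0.617) = 0.4829

0.4829


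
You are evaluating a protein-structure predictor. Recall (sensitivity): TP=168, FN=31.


Recall = TP/(TP+FN)
= 168/(168+31)
= 168/199 = 84.42%

84.42%


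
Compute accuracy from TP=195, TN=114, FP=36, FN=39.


Accuracy = (TP+TN)/(TP+TN+FP+FN)
= (195+114)/(384)
= 309/384 = 80.47%

80.47%


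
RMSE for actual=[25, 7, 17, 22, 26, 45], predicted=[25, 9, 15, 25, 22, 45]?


MSE = 33/6 = 5.5
RMSE = √(33/6) = 2.3452

2.3452


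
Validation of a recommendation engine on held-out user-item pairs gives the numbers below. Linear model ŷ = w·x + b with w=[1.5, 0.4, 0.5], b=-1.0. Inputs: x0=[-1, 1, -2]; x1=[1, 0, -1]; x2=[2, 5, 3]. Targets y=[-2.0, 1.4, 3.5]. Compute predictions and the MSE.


ŷ0 = (1.5)·(-1) + (0.4)·(1) + (0.5)·(-2) - 1.0 = -3.1
ŷ1 = (1.5)·(1) + (0.4)·(0) + (0.5)·(-1) - 1.0 = 0.0
ŷ2 = (1.5)·(2) + (0.4)·(5) + (0.5)·(3) - 1.0 = 5.5
errors² = [1.21, 1.96, 4.0]
MSE = 7.1700/3 = 2.39

2.39


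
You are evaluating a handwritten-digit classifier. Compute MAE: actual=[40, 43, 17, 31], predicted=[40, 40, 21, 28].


Absolute errors: |40-40|=0, |43-40|=3, |17-21|=4, |31-28|=3
Sum = 10
MAE = 10/4 = 5/2

5/2


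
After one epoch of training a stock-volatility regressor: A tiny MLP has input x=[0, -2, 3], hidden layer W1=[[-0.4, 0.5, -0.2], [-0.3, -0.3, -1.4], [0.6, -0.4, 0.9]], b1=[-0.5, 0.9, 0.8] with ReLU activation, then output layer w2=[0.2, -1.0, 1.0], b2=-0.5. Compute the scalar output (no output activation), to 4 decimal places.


z1[0] = (-0.4)·(0) + (0.5)·(-2) + (-0.2)·(3) - 0.5 = -2.1
z1[1] = (-0.3)·(0) + (-0.3)·(-2) + (-1.4)·(3) + 0.9 = -2.7
z1[2] = (0.6)·(0) + (-0.4)·(-2) + (0.9)·(3) + 0.8 = 4.3
h = ReLU(z1) = [0.0, 0.0, 4.3]
output = (0.2)·(0.0) + (-1.0)·(0.0) + (1.0)·(4.3) - 0.5 = 3.8

3.8


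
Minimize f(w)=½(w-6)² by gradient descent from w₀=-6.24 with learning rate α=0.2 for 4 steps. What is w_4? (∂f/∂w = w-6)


step 1: grad = -6.24-6 = -12.24; w = -6.24 - 0.2·(-12.24) = -3.792
step 2: grad = -3.792-6 = -9.792; w = -3.792 - 0.2·(-9.792) = -1.8336
step 3: grad = -1.8336-6 = -7.8336; w = -1.8336 - 0.2·(-7.8336) = -0.26688
step 4: grad = -0.26688-6 = -6.26688; w = -0.26688 - 0.2·(-6.26688) = 0.986496

0.986496


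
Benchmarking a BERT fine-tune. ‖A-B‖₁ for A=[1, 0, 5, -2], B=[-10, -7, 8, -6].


d = |1+ 10| + |0+ 7| + |5-8| + |-2+ 6|
  = 11 + 7 + 3 + 4
  = 25

25


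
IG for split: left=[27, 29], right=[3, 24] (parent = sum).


Parent = [30, 53], H_parent = 0.9439
H_left = 0.9991 (n=56), H_right = 0.5033 (n=27)
H_children = (56/83)·0.9991 + (27/83)·0.5033 = 0.8378
IG = 0.9439 - 0.8378 = 0.1061

0.1061


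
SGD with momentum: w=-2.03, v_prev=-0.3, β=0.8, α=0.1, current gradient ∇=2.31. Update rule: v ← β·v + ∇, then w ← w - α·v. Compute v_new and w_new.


v_new = 0.8·-0.3 + 2.31 = -0.24 + 2.31 = 2.07
w_new = -2.03 - 0.1·2.07 = -2.03 - 0.207 = -2.237

v_new=2.07, w_new=-2.237


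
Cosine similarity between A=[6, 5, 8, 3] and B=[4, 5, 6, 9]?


A·B = 6·4 + 5·5 + 8·6 + 3·9 = 124
‖A‖ = √134 = 11.5758, ‖B‖ = √158 = 12.5698
cos = 124/(√134·√158) = 124/√21172 = 0.8522

0.8522


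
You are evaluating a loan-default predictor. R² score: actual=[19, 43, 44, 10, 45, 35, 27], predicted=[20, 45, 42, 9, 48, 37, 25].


ȳ = 31.8571
SS_res = Σ(y-ŷ)² = 27
SS_tot = Σ(y-ȳ)² = 1120.86
R² = 1 - SS_res/SS_tot = 1 - 0.0241 = 0.9759

0.9759


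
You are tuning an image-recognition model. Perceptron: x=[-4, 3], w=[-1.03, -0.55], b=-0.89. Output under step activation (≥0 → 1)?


z = (-4)·(-1.03) + (3)·(-0.55) - 0.89
  = 1.58
step(z) = 1 (z≥0)

1


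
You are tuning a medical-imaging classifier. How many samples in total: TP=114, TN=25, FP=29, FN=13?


Total = TP + TN + FP + FN
= 114 + 25 + 29 + 13
= 181
(Predicted positive: 143, predicted negative: 38)

181


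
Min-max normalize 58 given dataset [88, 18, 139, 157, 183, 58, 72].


min=18, max=183
(58-18)/(183-18) = 40/165 = 0.2424

0.2424


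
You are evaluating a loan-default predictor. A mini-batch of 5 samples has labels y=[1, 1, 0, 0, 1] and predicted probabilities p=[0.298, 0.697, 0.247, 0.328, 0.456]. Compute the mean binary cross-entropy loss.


L[0] = -ln(0.298) = 1.2107
L[1] = -ln(0.697) = 0.361
L[2] = -ln(1-0.247) = -ln(0.753) = 0.2837
L[3] = -ln(1-0.328) = -ln(0.672) = 0.3975
L[4] = -ln(0.456) = 0.7853
mean = (1.2107 + 0.361 + 0.2837 + 0.3975 + 0.7853)/5 = 0.6076

0.6076


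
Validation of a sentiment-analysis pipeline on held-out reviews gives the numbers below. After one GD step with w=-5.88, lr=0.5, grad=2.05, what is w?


w_new = w - α·∇
= -5.88 - 0.5·2.05
= -5.88 - 1.025
= -6.905

-6.905


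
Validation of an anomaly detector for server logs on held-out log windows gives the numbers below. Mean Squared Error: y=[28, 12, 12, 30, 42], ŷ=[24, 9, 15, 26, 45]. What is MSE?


Squared errors: (28-24)²=16, (12-9)²=9, (12-15)²=9, (30-26)²=16, (42-45)²=9
Sum = 59
MSE = 59/5 = 59/5

59/5


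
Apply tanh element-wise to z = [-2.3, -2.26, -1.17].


tanh(-2.3) = -0.9801
tanh(-2.26) = -0.9785
tanh(-1.17) = -0.8243
result = [-0.9801, -0.9785, -0.8243]

[-0.9801, -0.9785, -0.8243]


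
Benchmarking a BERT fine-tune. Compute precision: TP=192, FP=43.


Precision = TP/(TP+FP)
= 192/(192+43)
= 192/235 = 81.7%

81.7%


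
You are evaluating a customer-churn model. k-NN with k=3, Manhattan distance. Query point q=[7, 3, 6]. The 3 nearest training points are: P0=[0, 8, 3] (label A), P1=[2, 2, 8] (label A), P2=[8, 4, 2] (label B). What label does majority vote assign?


d(q,P0) = 15  (label A)
d(q,P1) = 8  (label A)
d(q,P2) = 6  (label B)
Votes: A=2, B=1
Majority → A

A


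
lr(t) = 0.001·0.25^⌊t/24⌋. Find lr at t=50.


n_drops = ⌊50/24⌋ = 2
lr = 0.001·0.25^2 = 0.001·0.0625 = 0.0000625

0.0000625


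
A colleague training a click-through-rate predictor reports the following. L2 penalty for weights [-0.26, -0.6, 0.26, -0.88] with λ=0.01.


‖w‖₂² = (-0.26)² + (-0.6)² + (0.26)² + (-0.88)²
     = 0.0676 + 0.36 + 0.0676 + 0.7744
     = 1.2696
λ·‖w‖₂² = 0.01·1.2696 = 0.012696

0.012696


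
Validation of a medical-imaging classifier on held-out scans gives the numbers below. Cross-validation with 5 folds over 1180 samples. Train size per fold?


Fold size = 1180/5 = 236
Training per fold = 1180 - 236 = 944

944


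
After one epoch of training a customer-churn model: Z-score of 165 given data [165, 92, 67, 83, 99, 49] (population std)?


μ = 92.5, σ = 36.3582
z = (165 - 92.5)/36.3582 = 1.994

1.994


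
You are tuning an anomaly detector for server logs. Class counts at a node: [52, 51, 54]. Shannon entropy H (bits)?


Probabilities: [52/157, 51/157, 54/157] ≈ [0.3312, 0.3248, 0.3439]
H = -((52/157)·log₂(52/157) + (51/157)·log₂(51/157) + (54/157)·log₂(54/157))
  = 1.5846 bits

1.5846 bits


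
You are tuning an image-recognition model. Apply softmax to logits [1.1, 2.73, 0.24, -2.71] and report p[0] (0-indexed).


Exponentials: e^1.1=3.0042, e^2.73=15.3329, e^0.24=1.2712, e^-2.71=0.0665
Sum = 19.6748
Softmax = [0.1527, 0.7793, 0.0646, 0.0034]
p[0] = 3.0042/19.6748 = 0.1527

0.1527


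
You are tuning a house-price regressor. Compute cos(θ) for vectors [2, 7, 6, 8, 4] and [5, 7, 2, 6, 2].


A·B = 2·5 + 7·7 + 6·2 + 8·6 + 4·2 = 127
‖A‖ = √169 = 13, ‖B‖ = √118 = 10.8628
cos = 127/(√169·√118) = 127/√19942 = 0.8993

0.8993


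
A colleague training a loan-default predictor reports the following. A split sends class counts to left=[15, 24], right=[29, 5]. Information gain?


Parent = [44, 29], H_parent = 0.9693
H_left = 0.9612 (n=39), H_right = 0.6024 (n=34)
H_children = (39/73)·0.9612 + (34/73)·0.6024 = 0.7941
IG = 0.9693 - 0.7941 = 0.1752

0.1752


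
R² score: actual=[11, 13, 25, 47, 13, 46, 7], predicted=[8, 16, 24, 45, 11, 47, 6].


ȳ = 23.1429
SS_res = Σ(y-ŷ)² = 29
SS_tot = Σ(y-ȳ)² = 1708.86
R² = 1 - SS_res/SS_tot = 1 - 0.017 = 0.983

0.983


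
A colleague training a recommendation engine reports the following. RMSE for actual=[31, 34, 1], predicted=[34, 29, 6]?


MSE = 59/3 = 19.6667
RMSE = √(59/3) = 4.4347

4.4347


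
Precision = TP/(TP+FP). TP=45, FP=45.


Precision = TP/(TP+FP)
= 45/(45+45)
= 45/90 = 50.0%

50.0%


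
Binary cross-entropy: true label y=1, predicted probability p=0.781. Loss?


BCE = -[y·ln(p) + (1-y)·ln(1-p)]
= -1·ln(0.781) - 0
= -ln(0.781) = 0.2472

0.2472


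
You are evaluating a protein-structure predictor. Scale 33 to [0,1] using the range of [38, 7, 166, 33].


min=7, max=166
(33-7)/(166-7) = 26/159 = 0.1635

0.1635


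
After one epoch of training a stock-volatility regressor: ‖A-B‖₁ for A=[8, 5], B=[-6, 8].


d = |8+ 6| + |5-8|
  = 14 + 3
  = 17

17


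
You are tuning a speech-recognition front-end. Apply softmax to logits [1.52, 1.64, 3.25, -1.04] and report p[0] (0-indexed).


Exponentials: e^1.52=4.5722, e^1.64=5.1552, e^3.25=25.7903, e^-1.04=0.3535
Sum = 35.8712
Softmax = [0.1275, 0.1437, 0.719, 0.0099]
p[0] = 4.5722/35.8712 = 0.1275

0.1275


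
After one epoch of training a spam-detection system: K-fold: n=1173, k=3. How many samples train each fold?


Fold size = 1173/3 = 391
Training per fold = 1173 - 391 = 782

782


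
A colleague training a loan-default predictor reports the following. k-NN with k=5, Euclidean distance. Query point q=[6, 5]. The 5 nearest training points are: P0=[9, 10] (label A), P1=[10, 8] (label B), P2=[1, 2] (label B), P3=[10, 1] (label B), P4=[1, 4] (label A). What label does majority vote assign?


d(q,P0) = 5.831  (label A)
d(q,P1) = 5.0  (label B)
d(q,P2) = 5.831  (label B)
d(q,P3) = 5.6569  (label B)
d(q,P4) = 5.099  (label A)
Votes: A=2, B=3
Majority → B

B


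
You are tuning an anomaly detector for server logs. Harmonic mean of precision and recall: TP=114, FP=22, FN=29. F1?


Precision = 114/136 = 0.8382
Recall = 114/143 = 0.7972
F1 = 2·P·R/(P+R) = 2·TP/(2·TP+FP+FN) = 228/(228+22+29) = 228/279 = 0.8172

0.8172


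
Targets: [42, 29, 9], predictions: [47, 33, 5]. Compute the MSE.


Squared errors: (42-47)²=25, (29-33)²=16, (9-5)²=16
Sum = 57
MSE = 57/3 = 19

19


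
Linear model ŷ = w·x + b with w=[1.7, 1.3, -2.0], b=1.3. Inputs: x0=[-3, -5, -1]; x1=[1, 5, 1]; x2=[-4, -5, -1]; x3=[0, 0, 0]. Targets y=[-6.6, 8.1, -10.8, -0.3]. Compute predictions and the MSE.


ŷ0 = (1.7)·(-3) + (1.3)·(-5) + (-2.0)·(-1) + 1.3 = -8.3
ŷ1 = (1.7)·(1) + (1.3)·(5) + (-2.0)·(1) + 1.3 = 7.5
ŷ2 = (1.7)·(-4) + (1.3)·(-5) + (-2.0)·(-1) + 1.3 = -10.0
ŷ3 = (1.7)·(0) + (1.3)·(0) + (-2.0)·(0) + 1.3 = 1.3
errors² = [2.89, 0.36, 0.64, 2.56]
MSE = 6.4500/4 = 1.6125

1.6125


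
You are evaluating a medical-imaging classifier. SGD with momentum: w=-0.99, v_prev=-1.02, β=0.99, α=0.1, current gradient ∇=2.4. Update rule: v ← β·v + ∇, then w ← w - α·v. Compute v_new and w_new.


v_new = 0.99·-1.02 + 2.4 = -1.0098 + 2.4 = 1.3902
w_new = -0.99 - 0.1·1.3902 = -0.99 - 0.13902 = -1.12902

v_new=1.3902, w_new=-1.12902


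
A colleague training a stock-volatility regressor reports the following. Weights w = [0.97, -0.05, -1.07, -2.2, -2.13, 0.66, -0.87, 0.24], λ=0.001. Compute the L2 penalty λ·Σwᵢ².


‖w‖₂² = (0.97)² + (-0.05)² + (-1.07)² + (-2.2)² + (-2.13)² + (0.66)² + (-0.87)² + (0.24)²
     = 0.9409 + 0.0025 + 1.1449 + 4.84 + 4.5369 + 0.4356 + 0.7569 + 0.0576
     = 12.7153
λ·‖w‖₂² = 0.001·12.7153 = 0.012715

0.012715


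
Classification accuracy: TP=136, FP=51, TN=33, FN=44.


Accuracy = (TP+TN)/(TP+TN+FP+FN)
= (136+33)/(264)
= 169/264 = 64.02%

64.02%


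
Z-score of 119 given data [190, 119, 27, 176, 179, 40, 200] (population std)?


μ = 133, σ = 67.3838
z = (119 - 133)/67.3838 = -0.2078

-0.2078


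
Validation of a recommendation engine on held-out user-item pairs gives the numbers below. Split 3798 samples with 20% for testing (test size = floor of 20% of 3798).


Test = ⌊3798·20/100⌋ = 759
Train = 3798 - 759 = 3039

Train: 3039, Test: 759


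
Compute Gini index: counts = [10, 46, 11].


Probabilities: [10/67, 46/67, 11/67] ≈ [0.1493, 0.6866, 0.1642]
Σpᵢ² = (100 + 2116 + 121)/67² = 2337/4489
Gini = 1 - Σpᵢ² = 1 - 2337/4489 = 0.4794

0.4794


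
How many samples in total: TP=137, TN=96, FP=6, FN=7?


Total = TP + TN + FP + FN
= 137 + 96 + 6 + 7
= 246
(Predicted positive: 143, predicted negative: 103)

246


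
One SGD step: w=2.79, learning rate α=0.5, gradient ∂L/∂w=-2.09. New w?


w_new = w - α·∇
= 2.79 - 0.5·-2.09
= 2.79 + 1.045
= 3.835

3.835


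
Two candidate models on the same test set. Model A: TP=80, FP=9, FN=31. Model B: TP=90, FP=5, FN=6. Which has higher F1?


Model A: P=80/89=0.8989, R=80/111=0.7207, F1=2PR/(P+R)=2TP/(2TP+FP+FN)=160/200=0.8
Model B: P=90/95=0.9474, R=90/96=0.9375, F1=2PR/(P+R)=2TP/(2TP+FP+FN)=180/191=0.9424
0.8 < 0.9424 → Model B

Model B


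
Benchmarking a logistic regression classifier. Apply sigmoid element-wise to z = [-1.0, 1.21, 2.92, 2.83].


σ(-1.0) = 1/(1+e^1.0) = 0.2689
σ(1.21) = 1/(1+e^-1.21) = 0.7703
σ(2.92) = 1/(1+e^-2.92) = 0.9488
σ(2.83) = 1/(1+e^-2.83) = 0.9443
result = [0.2689, 0.7703, 0.9488, 0.9443]

[0.2689, 0.7703, 0.9488, 0.9443]


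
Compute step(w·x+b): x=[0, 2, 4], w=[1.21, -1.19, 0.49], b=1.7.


z = (0)·(1.21) + (2)·(-1.19) + (4)·(0.49) + 1.7
  = 1.28
step(z) = 1 (z≥0)

1


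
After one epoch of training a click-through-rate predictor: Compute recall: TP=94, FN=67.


Recall = TP/(TP+FN)
= 94/(94+67)
= 94/161 = 58.39%

58.39%


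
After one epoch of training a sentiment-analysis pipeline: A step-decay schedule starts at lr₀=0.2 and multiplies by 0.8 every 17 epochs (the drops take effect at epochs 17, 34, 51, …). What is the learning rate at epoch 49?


n_drops = ⌊49/17⌋ = 2
lr = 0.2·0.8^2 = 0.2·0.64 = 0.128

0.128


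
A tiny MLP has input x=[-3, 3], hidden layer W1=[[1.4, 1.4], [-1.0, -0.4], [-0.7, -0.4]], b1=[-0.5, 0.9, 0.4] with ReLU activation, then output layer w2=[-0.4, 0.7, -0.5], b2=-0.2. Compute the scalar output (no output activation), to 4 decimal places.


z1[0] = (1.4)·(-3) + (1.4)·(3) - 0.5 = -0.5
z1[1] = (-1.0)·(-3) + (-0.4)·(3) + 0.9 = 2.7
z1[2] = (-0.7)·(-3) + (-0.4)·(3) + 0.4 = 1.3
h = ReLU(z1) = [0.0, 2.7, 1.3]
output = (-0.4)·(0.0) + (0.7)·(2.7) + (-0.5)·(1.3) - 0.2 = 1.04

1.04


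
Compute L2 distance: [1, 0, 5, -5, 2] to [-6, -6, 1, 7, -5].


d = √((1+ 6)² + (0+ 6)² + (5-1)² + (-5-7)² + (2+ 5)²)
  = √(49 + 36 + 16 + 144 + 49)
  = √294 = 17.1464

17.1464


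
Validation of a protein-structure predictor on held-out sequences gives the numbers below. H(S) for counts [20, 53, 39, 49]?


Probabilities: [20/161, 53/161, 39/161, 49/161] ≈ [0.1242, 0.3292, 0.2422, 0.3043]
H = -((20/161)·log₂(20/161) + (53/161)·log₂(53/161) + (39/161)·log₂(39/161) + (49/161)·log₂(49/161))
  = 1.9193 bits

1.9193 bits


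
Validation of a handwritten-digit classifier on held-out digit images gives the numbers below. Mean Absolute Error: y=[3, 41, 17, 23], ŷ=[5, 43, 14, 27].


Absolute errors: |3-5|=2, |41-43|=2, |17-14|=3, |23-27|=4
Sum = 11
MAE = 11/4 = 11/4

11/4


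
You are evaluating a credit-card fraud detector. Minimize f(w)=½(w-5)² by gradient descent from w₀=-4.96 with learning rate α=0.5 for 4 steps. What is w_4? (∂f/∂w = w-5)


step 1: grad = -4.96-5 = -9.96; w = -4.96 - 0.5·(-9.96) = 0.02
step 2: grad = 0.02-5 = -4.98; w = 0.02 - 0.5·(-4.98) = 2.51
step 3: grad = 2.51-5 = -2.49; w = 2.51 - 0.5·(-2.49) = 3.755
step 4: grad = 3.755-5 = -1.245; w = 3.755 - 0.5·(-1.245) = 4.3775

4.3775


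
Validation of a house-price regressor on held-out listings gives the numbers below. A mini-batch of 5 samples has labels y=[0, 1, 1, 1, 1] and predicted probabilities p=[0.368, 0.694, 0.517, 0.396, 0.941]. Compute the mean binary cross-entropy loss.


L[0] = -ln(1-0.368) = -ln(0.632) = 0.4589
L[1] = -ln(0.694) = 0.3653
L[2] = -ln(0.517) = 0.6597
L[3] = -ln(0.396) = 0.9263
L[4] = -ln(0.941) = 0.0608
mean = (0.4589 + 0.3653 + 0.6597 + 0.9263 + 0.0608)/5 = 0.4942

0.4942


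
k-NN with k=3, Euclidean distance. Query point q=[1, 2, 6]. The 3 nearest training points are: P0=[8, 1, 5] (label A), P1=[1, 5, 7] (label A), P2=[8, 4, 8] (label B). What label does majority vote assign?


d(q,P0) = 7.1414  (label A)
d(q,P1) = 3.1623  (label A)
d(q,P2) = 7.5498  (label B)
Votes: A=2, B=1
Majority → A

A


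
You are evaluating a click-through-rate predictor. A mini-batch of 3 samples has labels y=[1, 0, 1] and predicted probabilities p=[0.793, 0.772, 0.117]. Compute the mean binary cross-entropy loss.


L[0] = -ln(0.793) = 0.2319
L[1] = -ln(1-0.772) = -ln(0.228) = 1.4784
L[2] = -ln(0.117) = 2.1456
mean = (0.2319 + 1.4784 + 2.1456)/3 = 1.2853

1.2853


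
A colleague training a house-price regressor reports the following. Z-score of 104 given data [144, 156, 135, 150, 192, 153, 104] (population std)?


μ = 147.7143, σ = 24.347
z = (104 - 147.7143)/24.347 = -1.7955

-1.7955


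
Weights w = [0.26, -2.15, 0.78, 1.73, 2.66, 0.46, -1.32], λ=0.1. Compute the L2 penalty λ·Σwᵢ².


‖w‖₂² = (0.26)² + (-2.15)² + (0.78)² + (1.73)² + (2.66)² + (0.46)² + (-1.32)²
     = 0.0676 + 4.6225 + 0.6084 + 2.9929 + 7.0756 + 0.2116 + 1.7424
     = 17.321
λ·‖w‖₂² = 0.1·17.321 = 1.7321

1.7321


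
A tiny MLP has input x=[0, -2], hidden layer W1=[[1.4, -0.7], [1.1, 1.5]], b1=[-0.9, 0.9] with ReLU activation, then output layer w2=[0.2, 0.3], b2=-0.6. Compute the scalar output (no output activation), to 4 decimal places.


z1[0] = (1.4)·(0) + (-0.7)·(-2) - 0.9 = 0.5
z1[1] = (1.1)·(0) + (1.5)·(-2) + 0.9 = -2.1
h = ReLU(z1) = [0.5, 0.0]
output = (0.2)·(0.5) + (0.3)·(0.0) - 0.6 = -0.5

-0.5
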